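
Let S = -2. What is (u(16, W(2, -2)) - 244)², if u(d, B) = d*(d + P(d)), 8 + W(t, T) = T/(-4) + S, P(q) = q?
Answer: 71824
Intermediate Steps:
W(t, T) = -10 - T/4 (W(t, T) = -8 + (T/(-4) - 2) = -8 + (-T/4 - 2) = -8 + (-2 - T/4) = -10 - T/4)
u(d, B) = 2*d² (u(d, B) = d*(d + d) = d*(2*d) = 2*d²)
(u(16, W(2, -2)) - 244)² = (2*16² - 244)² = (2*256 - 244)² = (512 - 244)² = 268² = 71824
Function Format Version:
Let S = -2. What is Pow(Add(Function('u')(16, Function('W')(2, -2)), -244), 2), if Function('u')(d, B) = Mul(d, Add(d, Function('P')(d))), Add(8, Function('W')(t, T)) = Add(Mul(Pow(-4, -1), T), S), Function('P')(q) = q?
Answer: 71824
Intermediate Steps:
Function('W')(t, T) = Add(-10, Mul(Rational(-1, 4), T)) (Function('W')(t, T) = Add(-8, Add(Mul(Pow(-4, -1), T), -2)) = Add(-8, Add(Mul(Rational(-1, 4), T), -2)) = Add(-8, Add(-2, Mul(Rational(-1, 4), T))) = Add(-10, Mul(Rational(-1, 4), T)))
Function('u')(d, B) = Mul(2, Pow(d, 2)) (Function('u')(d, B) = Mul(d, Add(d, d)) = Mul(d, Mul(2, d)) = Mul(2, Pow(d, 2)))
Pow(Add(Function('u')(16, Function('W')(2, -2)), -244), 2) = Pow(Add(Mul(2, Pow(16, 2)), -244), 2) = Pow(Add(Mul(2, 256), -244), 2) = Pow(Add(512, -244), 2) = Pow(268, 2) = 71824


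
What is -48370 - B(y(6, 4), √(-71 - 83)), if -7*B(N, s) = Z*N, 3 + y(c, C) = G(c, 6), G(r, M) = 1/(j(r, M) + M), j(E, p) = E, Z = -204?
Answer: -48285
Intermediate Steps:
G(r, M) = 1/(M + r) (G(r, M) = 1/(r + M) = 1/(M + r))
y(c, C) = -3 + 1/(6 + c)
B(N, s) = 204*N/7 (B(N, s) = -(-204)*N/7 = 204*N/7)
-48370 - B(y(6, 4), √(-71 - 83)) = -48370 - 204*(-17 - 3*6)/(6 + 6)/7 = -48370 - 204*(-17 - 18)/12/7 = -48370 - 204*(1/12)*(-35)/7 = -48370 - 204*(-35)/(7*12) = -48370 - 1*(-85) = -48370 + 85 = -48285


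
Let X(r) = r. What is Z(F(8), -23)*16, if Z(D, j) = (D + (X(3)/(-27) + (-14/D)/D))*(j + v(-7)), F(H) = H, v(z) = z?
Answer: -11045/3 ≈ -3681.7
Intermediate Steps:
Z(D, j) = (-7 + j)*(-⅑ + D - 14/D²) (Z(D, j) = (D + (3/(-27) + (-14/D)/D))*(j - 7) = (D + (3*(-1/27) - 14/D²))*(-7 + j) = (D + (-⅑ - 14/D²))*(-7 + j) = (-⅑ + D - 14/D²)*(-7 + j) = (-7 + j)*(-⅑ + D - 14/D²))
Z(F(8), -23)*16 = ((⅑)*(882 - 126*(-23) + 8²*(7 - 1*(-23) - 63*8 + 9*8*(-23)))/8²)*16 = ((⅑)*(1/64)*(882 + 2898 + 64*(7 + 23 - 504 - 1656)))*16 = ((⅑)*(1/64)*(882 + 2898 + 64*(-2130)))*16 = ((⅑)*(1/64)*(882 + 2898 - 136320))*16 = ((⅑)*(1/64)*(-132540))*16 = -11045/48*16 = -11045/3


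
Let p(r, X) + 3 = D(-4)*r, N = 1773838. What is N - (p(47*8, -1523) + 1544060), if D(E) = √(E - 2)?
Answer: 229781 - 376*I*√6 ≈ 2.2978e+5 - 921.01*I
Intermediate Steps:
D(E) = √(-2 + E)
p(r, X) = -3 + I*r*√6 (p(r, X) = -3 + √(-2 - 4)*r = -3 + √(-6)*r = -3 + (I*√6)*r = -3 + I*r*√6)
N - (p(47*8, -1523) + 1544060) = 1773838 - ((-3 + I*(47*8)*√6) + 1544060) = 1773838 - ((-3 + I*376*√6) + 1544060) = 1773838 - ((-3 + 376*I*√6) + 1544060) = 1773838 - (1544057 + 376*I*√6) = 1773838 + (-1544057 - 376*I*√6) = 229781 - 376*I*√6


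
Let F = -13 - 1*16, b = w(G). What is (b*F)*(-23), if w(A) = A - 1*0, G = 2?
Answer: 1334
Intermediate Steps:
w(A) = A (w(A) = A + 0 = A)
b = 2
F = -29 (F = -13 - 16 = -29)
(b*F)*(-23) = (2*(-29))*(-23) = -58*(-23) = 1334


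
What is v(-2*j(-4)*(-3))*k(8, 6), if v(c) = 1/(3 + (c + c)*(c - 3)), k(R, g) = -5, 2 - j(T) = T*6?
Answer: -5/47739 ≈ -0.00010474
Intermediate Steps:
j(T) = 2 - 6*T (j(T) = 2 - T*6 = 2 - 6*T)
v(c) = 1/(3 + 2*c*(-3 + c)) (v(c) = 1/(3 + (2*c)*(-3 + c)) = 1/(3 + 2*c*(-3 + c)))
v(-2*j(-4)*(-3))*k(8, 6) = -5/(3 - 6*(-2*(2 - 6*(-4)))*(-3) + 2*(-2*(2 - 6*(-4))*(-3))²) = -5/(3 - 6*(-2*(2 + 24))*(-3) + 2*(-2*(2 + 24)*(-3))²) = -5/(3 - 6*(-2*26)*(-3) + 2*(-2*26*(-3))²) = -5/(3 - (-312)*(-3) + 2*(-52*(-3))²) = -5/(3 - 6*156 + 2*156²) = -5/(3 - 936 + 2*24336) = -5/(3 - 936 + 48672) = -5/47739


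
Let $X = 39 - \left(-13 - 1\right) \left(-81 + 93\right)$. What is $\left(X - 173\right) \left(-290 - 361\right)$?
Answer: $-22134$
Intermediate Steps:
$X = 207$ ($X = 39 - \left(-14\right) 12 = 39 - -168 = 39 + 168 = 207$)
$\left(X - 173\right) \left(-290 - 361\right) = \left(207 - 173\right) \left(-290 - 361\right) = 34 \left(-651\right) = -22134$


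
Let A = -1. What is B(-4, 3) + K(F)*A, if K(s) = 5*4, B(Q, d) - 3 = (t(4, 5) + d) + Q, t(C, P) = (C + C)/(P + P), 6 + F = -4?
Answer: -86/5 ≈ -17.200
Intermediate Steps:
F = -10 (F = -6 - 4 = -10)
t(C, P) = C/P (t(C, P) = (2*C)/((2*P)) = (2*C)*(1/(2*P)) = C/P)
B(Q, d) = 19/5 + Q + d (B(Q, d) = 3 + ((4/5 + d) + Q) = 3 + ((4*(⅕) + d) + Q) = 3 + ((⅘ + d) + Q) = 3 + (⅘ + Q + d) = 19/5 + Q + d)
K(s) = 20
B(-4, 3) + K(F)*A = (19/5 - 4 + 3) + 20*(-1) = 14/5 - 20 = -86/5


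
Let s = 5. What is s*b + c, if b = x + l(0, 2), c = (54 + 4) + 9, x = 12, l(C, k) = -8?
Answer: 87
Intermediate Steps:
c = 67 (c = 58 + 9 = 67)
b = 4 (b = 12 - 8 = 4)
s*b + c = 5*4 + 67 = 20 + 67 = 87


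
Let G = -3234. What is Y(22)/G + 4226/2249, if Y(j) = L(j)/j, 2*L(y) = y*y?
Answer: 1240195/661206 ≈ 1.8757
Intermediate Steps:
L(y) = y²/2 (L(y) = (y*y)/2 = y²/2)
Y(j) = j/2 (Y(j) = (j²/2)/j = j/2)
Y(22)/G + 4226/2249 = ((½)*22)/(-3234) + 4226/2249 = 11*(-1/3234) + 4226*(1/2249) = -1/294 + 4226/2249 = 1240195/661206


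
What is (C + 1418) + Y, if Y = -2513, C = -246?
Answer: -1341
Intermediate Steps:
(C + 1418) + Y = (-246 + 1418) - 2513 = 1172 - 2513 = -1341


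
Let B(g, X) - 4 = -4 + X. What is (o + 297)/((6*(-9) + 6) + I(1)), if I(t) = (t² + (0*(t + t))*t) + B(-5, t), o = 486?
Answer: -783/46 ≈ -17.022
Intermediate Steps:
B(g, X) = X (B(g, X) = 4 + (-4 + X) = X)
I(t) = t + t² (I(t) = (t² + (0*(t + t))*t) + t = (t² + (0*(2*t))*t) + t = (t² + 0*t) + t = (t² + 0) + t = t² + t = t + t²)
(o + 297)/((6*(-9) + 6) + I(1)) = (486 + 297)/((6*(-9) + 6) + 1*(1 + 1)) = 783/((-54 + 6) + 1*2) = 783/(-48 + 2) = 783/(-46) = 783*(-1/46) = -783/46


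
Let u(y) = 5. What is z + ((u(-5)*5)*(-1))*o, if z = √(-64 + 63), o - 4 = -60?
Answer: 1400 + I ≈ 1400.0 + 1.0*I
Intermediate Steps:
o = -56 (o = 4 - 60 = -56)
z = I (z = √(-1) = I ≈ 1.0*I)
z + ((u(-5)*5)*(-1))*o = I + ((5*5)*(-1))*(-56) = I + (25*(-1))*(-56) = I - 25*(-56) = I + 1400 = 1400 + I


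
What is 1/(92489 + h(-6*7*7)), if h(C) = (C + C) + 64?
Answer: 1/91965 ≈ 1.0874e-5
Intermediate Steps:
h(C) = 64 + 2*C (h(C) = 2*C + 64 = 64 + 2*C)
1/(92489 + h(-6*7*7)) = 1/(92489 + (64 + 2*(-6*7*7))) = 1/(92489 + (64 + 2*(-42*7))) = 1/(92489 + (64 + 2*(-294))) = 1/(92489 + (64 - 588)) = 1/(92489 - 524) = 1/91965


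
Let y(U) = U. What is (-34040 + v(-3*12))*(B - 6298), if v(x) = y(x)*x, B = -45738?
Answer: 1703866784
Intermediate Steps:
v(x) = x**2 (v(x) = x*x = x**2)
(-34040 + v(-3*12))*(B - 6298) = (-34040 + (-3*12)**2)*(-45738 - 6298) = (-34040 + (-36)**2)*(-52036) = (-34040 + 1296)*(-52036) = -32744*(-52036) = 1703866784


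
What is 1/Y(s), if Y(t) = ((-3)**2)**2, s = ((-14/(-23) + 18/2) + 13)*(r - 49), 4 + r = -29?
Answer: 1/81 ≈ 0.012346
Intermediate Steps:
r = -33 (r = -4 - 29 = -33)
s = -42640/23 (s = ((-14/(-23) + 18/2) + 13)*(-33 - 49) = ((-14*(-1/23) + 18*(1/2)) + 13)*(-82) = ((14/23 + 9) + 13)*(-82) = (221/23 + 13)*(-82) = (520/23)*(-82) = -42640/23 ≈ -1853.9)
Y(t) = 81 (Y(t) = 9**2 = 81)
1/Y(s) = 1/81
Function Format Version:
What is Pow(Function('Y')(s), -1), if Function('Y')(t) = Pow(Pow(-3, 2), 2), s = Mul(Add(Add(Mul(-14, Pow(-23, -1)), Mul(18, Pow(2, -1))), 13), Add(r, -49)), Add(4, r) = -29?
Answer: Rational(1, 81) ≈ 0.012346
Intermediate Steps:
r = -33 (r = Add(-4, -29) = -33)
s = Rational(-42640, 23) (s = Mul(Add(Add(Mul(-14, Pow(-23, -1)), Mul(18, Pow(2, -1))), 13), Add(-33, -49)) = Mul(Add(Add(Mul(-14, Rational(-1, 23)), Mul(18, Rational(1, 2))), 13), -82) = Mul(Add(Add(Rational(14, 23), 9), 13), -82) = Mul(Add(Rational(221, 23), 13), -82) = Mul(Rational(520, 23), -82) = Rational(-42640, 23) ≈ -1853.9)
Function('Y')(t) = 81 (Function('Y')(t) = Pow(9, 2) = 81)
Pow(Function('Y')(s), -1) = Pow(81, -1) = Rational(1, 81)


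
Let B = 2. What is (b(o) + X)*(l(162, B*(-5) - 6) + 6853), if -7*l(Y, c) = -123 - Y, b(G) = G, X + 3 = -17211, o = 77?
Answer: -826963072/7 ≈ -1.1814e+8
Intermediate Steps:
X = -17214 (X = -3 - 17211 = -17214)
l(Y, c) = 123/7 + Y/7 (l(Y, c) = -(-123 - Y)/7 = 123/7 + Y/7)
(b(o) + X)*(l(162, B*(-5) - 6) + 6853) = (77 - 17214)*((123/7 + (⅐)*162) + 6853) = -17137*((123/7 + 162/7) + 6853) = -17137*(285/7 + 6853) = -17137*48256/7 = -826963072/7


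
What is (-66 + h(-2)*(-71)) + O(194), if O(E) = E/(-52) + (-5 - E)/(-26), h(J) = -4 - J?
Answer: 1039/13 ≈ 79.923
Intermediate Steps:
O(E) = 5/26 + E/52 (O(E) = E*(-1/52) + (-5 - E)*(-1/26) = -E/52 + (5/26 + E/26) = 5/26 + E/52)
(-66 + h(-2)*(-71)) + O(194) = (-66 + (-4 - 1*(-2))*(-71)) + (5/26 + (1/52)*194) = (-66 + (-4 + 2)*(-71)) + (5/26 + 97/26) = (-66 - 2*(-71)) + 51/13 = (-66 + 142) + 51/13 = 76 + 51/13 = 1039/13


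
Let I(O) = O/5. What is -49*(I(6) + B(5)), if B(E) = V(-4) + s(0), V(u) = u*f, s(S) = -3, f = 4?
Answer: 4361/5 ≈ 872.20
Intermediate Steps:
V(u) = 4*u (V(u) = u*4 = 4*u)
B(E) = -19 (B(E) = 4*(-4) - 3 = -16 - 3 = -19)
I(O) = O/5 (I(O) = O*(⅕) = O/5)
-49*(I(6) + B(5)) = -49*((⅕)*6 - 19) = -49*(6/5 - 19) = -49*(-89/5) = 4361/5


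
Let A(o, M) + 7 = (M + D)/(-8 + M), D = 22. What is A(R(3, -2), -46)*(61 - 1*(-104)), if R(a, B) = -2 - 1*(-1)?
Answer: -3245/3 ≈ -1081.7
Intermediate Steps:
R(a, B) = -1 (R(a, B) = -2 + 1 = -1)
A(o, M) = -7 + (22 + M)/(-8 + M) (A(o, M) = -7 + (M + 22)/(-8 + M) = -7 + (22 + M)/(-8 + M))
A(R(3, -2), -46)*(61 - 1*(-104)) = (6*(13 - 1*(-46))/(-8 - 46))*(61 - 1*(-104)) = (6*(13 + 46)/(-54))*(61 + 104) = (6*(-1/54)*59)*165 = -59/9*165 = -3245/3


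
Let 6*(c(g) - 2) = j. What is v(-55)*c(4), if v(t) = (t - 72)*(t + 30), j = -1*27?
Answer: -15875/2 ≈ -7937.5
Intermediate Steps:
j = -27
v(t) = (-72 + t)*(30 + t)
c(g) = -5/2 (c(g) = 2 + (1/6)*(-27) = 2 - 9/2 = -5/2)
v(-55)*c(4) = (-2160 + (-55)**2 - 42*(-55))*(-5/2) = (-2160 + 3025 + 2310)*(-5/2) = 3175*(-5/2) = -15875/2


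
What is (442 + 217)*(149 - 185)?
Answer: -23724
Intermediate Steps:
(442 + 217)*(149 - 185) = 659*(-36) = -23724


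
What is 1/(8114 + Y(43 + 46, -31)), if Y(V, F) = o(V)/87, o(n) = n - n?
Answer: 1/8114 ≈ 0.00012324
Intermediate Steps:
o(n) = 0
Y(V, F) = 0 (Y(V, F) = 0/87 = 0*(1/87) = 0)
1/(8114 + Y(43 + 46, -31)) = 1/(8114 + 0) = 1/8114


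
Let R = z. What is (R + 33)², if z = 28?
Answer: 3721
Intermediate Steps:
R = 28
(R + 33)² = (28 + 33)² = 61² = 3721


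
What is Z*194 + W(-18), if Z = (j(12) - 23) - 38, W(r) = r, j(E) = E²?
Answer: 16084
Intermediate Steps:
Z = 83 (Z = (12² - 23) - 38 = (144 - 23) - 38 = 121 - 38 = 83)
Z*194 + W(-18) = 83*194 - 18 = 16102 - 18 = 16084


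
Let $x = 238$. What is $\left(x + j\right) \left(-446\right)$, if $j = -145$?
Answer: $-41478$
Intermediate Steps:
$\left(x + j\right) \left(-446\right) = \left(238 - 145\right) \left(-446\right) = 93 \left(-446\right) = -41478$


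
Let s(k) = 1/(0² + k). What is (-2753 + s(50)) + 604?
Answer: -107449/50 ≈ -2149.0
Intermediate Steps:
s(k) = 1/k (s(k) = 1/(0 + k) = 1/k)
(-2753 + s(50)) + 604 = (-2753 + 1/50) + 604 = -137649/50 + 604 = -107449/50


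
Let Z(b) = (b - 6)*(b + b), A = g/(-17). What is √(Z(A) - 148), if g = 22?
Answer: 2*I*√9329/17 ≈ 11.363*I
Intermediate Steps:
A = -22/17 (A = 22/(-17) = 22*(-1/17) = -22/17 ≈ -1.2941)
Z(b) = 2*b*(-6 + b) (Z(b) = (-6 + b)*(2*b) = 2*b*(-6 + b))
√(Z(A) - 148) = √(2*(-22/17)*(-6 - 22/17) - 148) = √(2*(-22/17)*(-124/17) - 148) = √(5456/289 - 148) = √(-37316/289) = 2*I*√9329/17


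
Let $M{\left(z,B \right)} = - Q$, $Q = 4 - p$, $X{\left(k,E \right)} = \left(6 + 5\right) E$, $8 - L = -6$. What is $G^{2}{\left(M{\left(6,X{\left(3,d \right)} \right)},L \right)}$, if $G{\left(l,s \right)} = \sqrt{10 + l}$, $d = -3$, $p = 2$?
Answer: $8$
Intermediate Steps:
$L = 14$ ($L = 8 - -6 = 8 + 6 = 14$)
$X{\left(k,E \right)} = 11 E$
$Q = 2$ ($Q = 4 - 2 = 2$)
$M{\left(z,B \right)} = -2$ ($M{\left(z,B \right)} = \left(-1\right) 2 = -2$)
$G^{2}{\left(M{\left(6,X{\left(3,d \right)} \right)},L \right)} = \left(\sqrt{10 - 2}\right)^{2} = \left(\sqrt{8}\right)^{2} = \left(2 \sqrt{2}\right)^{2} = 8$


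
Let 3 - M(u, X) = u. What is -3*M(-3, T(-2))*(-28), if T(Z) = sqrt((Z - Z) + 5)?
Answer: 504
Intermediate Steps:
T(Z) = sqrt(5) (T(Z) = sqrt(0 + 5) = sqrt(5))
M(u, X) = 3 - u
-3*M(-3, T(-2))*(-28) = -3*(3 - 1*(-3))*(-28) = -3*(3 + 3)*(-28) = -18*(-28) = -3*(-168) = 504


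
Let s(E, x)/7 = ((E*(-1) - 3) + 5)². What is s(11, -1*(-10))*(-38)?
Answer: -21546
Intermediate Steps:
s(E, x) = 7*(2 - E)² (s(E, x) = 7*((E*(-1) - 3) + 5)² = 7*((-E - 3) + 5)² = 7*((-3 - E) + 5)² = 7*(2 - E)²)
s(11, -1*(-10))*(-38) = (7*(-2 + 11)²)*(-38) = (7*9²)*(-38) = (7*81)*(-38) = 567*(-38) = -21546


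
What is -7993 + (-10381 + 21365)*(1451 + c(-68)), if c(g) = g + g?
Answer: 14435967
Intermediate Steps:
c(g) = 2*g
-7993 + (-10381 + 21365)*(1451 + c(-68)) = -7993 + (-10381 + 21365)*(1451 + 2*(-68)) = -7993 + 10984*(1451 - 136) = -7993 + 10984*1315 = -7993 + 14443960 = 14435967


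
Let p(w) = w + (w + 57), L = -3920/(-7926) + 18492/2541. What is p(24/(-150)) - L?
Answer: 4104187337/83916525 ≈ 48.908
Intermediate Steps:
L = 26088052/3356661 (L = -3920*(-1/7926) + 18492*(1/2541) = 1960/3963 + 6164/847 = 26088052/3356661 ≈ 7.7720)
p(w) = 57 + 2*w (p(w) = w + (57 + w) = 57 + 2*w)
p(24/(-150)) - L = (57 + 2*(24/(-150))) - 1*26088052/3356661 = (57 + 2*(24*(-1/150))) - 26088052/3356661 = (57 + 2*(-4/25)) - 26088052/3356661 = (57 - 8/25) - 26088052/3356661 = 1417/25 - 26088052/3356661 = 4104187337/83916525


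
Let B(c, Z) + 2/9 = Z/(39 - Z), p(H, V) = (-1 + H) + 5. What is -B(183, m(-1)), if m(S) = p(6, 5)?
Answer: -32/261 ≈ -0.12261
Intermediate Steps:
p(H, V) = 4 + H
m(S) = 10 (m(S) = 4 + 6 = 10)
B(c, Z) = -2/9 + Z/(39 - Z)
-B(183, m(-1)) = -(78 - 11*10)/(9*(-39 + 10)) = -(78 - 110)/(9*(-29)) = -(-1)*(-32)/(9*29) = -1*32/261 = -32/261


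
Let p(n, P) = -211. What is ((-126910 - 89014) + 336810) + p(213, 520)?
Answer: 120675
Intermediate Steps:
((-126910 - 89014) + 336810) + p(213, 520) = ((-126910 - 89014) + 336810) - 211 = (-215924 + 336810) - 211 = 120886 - 211 = 120675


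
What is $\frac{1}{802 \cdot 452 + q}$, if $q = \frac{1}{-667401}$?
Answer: $\frac{667401}{241935532103} \approx 2.7586 \cdot 10^{-6}$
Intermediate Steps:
$q = - \frac{1}{667401} \approx -1.4983 \cdot 10^{-6}$
$\frac{1}{802 \cdot 452 + q} = \frac{1}{802 \cdot 452 - \frac{1}{667401}} = \frac{1}{362504 - \frac{1}{667401}} = \frac{1}{\frac{241935532103}{667401}} = \frac{667401}{241935532103}$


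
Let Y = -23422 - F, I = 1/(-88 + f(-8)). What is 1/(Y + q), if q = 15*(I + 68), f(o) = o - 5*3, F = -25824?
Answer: 37/126609 ≈ 0.00029224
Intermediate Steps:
f(o) = -15 + o (f(o) = o - 15 = -15 + o)
I = -1/111 (I = 1/(-88 + (-15 - 8)) = 1/(-88 - 23) = 1/(-111) = -1/111 ≈ -0.0090090)
q = 37735/37 (q = 15*(-1/111 + 68) = 15*(7547/111) = 37735/37 ≈ 1019.9)
Y = 2402 (Y = -23422 - 1*(-25824) = -23422 + 25824 = 2402)
1/(Y + q) = 1/(2402 + 37735/37) = 1/(126609/37) = 37/126609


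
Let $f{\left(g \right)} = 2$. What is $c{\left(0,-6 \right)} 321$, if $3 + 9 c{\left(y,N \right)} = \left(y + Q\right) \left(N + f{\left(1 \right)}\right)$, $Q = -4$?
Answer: $\frac{1391}{3} \approx 463.67$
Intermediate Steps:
$c{\left(y,N \right)} = - \frac{1}{3} + \frac{\left(-4 + y\right) \left(2 + N\right)}{9}$ ($c{\left(y,N \right)} = - \frac{1}{3} + \frac{\left(y - 4\right) \left(N + 2\right)}{9} = - \frac{1}{3} + \frac{\left(-4 + y\right) \left(2 + N\right)}{9}$)
$c{\left(0,-6 \right)} 321 = \left(- \frac{11}{9} - - \frac{8}{3} + \frac{2}{9} \cdot 0 + \frac{1}{9} \left(-6\right) 0\right) 321 = \left(- \frac{11}{9} + \frac{8}{3} + 0 + 0\right) 321 = \frac{13}{9} \cdot 321 = \frac{1391}{3}$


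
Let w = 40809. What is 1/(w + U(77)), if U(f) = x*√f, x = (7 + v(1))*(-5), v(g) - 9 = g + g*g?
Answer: 13603/554916927 + 10*√77/184972309 ≈ 2.4988e-5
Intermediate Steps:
v(g) = 9 + g + g² (v(g) = 9 + (g + g*g) = 9 + (g + g²) = 9 + g + g²)
x = -90 (x = (7 + (9 + 1 + 1²))*(-5) = (7 + (9 + 1 + 1))*(-5) = (7 + 11)*(-5) = 18*(-5) = -90)
U(f) = -90*√f
1/(w + U(77)) = 1/(40809 - 90*√77)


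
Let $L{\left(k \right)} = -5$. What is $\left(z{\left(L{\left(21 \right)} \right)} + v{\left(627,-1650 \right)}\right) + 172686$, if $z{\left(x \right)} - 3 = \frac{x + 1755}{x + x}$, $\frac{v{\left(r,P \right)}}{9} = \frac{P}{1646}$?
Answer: $\frac{141971597}{823} \approx 1.7251 \cdot 10^{5}$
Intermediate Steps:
$v{\left(r,P \right)} = \frac{9 P}{1646}$ ($v{\left(r,P \right)} = 9 \frac{P}{1646} = \frac{9 P}{1646}$)
$z{\left(x \right)} = 3 + \frac{1755 + x}{2 x}$ ($z{\left(x \right)} = 3 + \frac{x + 1755}{x + x} = 3 + \frac{1755 + x}{2 x}$)
$\left(z{\left(L{\left(21 \right)} \right)} + v{\left(627,-1650 \right)}\right) + 172686 = \left(\frac{1755 + 7 \left(-5\right)}{2 \left(-5\right)} + \frac{9}{1646} \left(-1650\right)\right) + 172686 = \left(\frac{1}{2} \left(- \frac{1}{5}\right) \left(1755 - 35\right) - \frac{7425}{823}\right) + 172686 = \left(\frac{1}{2} \left(- \frac{1}{5}\right) 1720 - \frac{7425}{823}\right) + 172686 = \left(-172 - \frac{7425}{823}\right) + 172686 = - \frac{148981}{823} + 172686 = \frac{141971597}{823}$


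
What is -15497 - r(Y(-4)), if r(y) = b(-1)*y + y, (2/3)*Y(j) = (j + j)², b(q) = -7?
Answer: -14921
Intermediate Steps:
Y(j) = 6*j² (Y(j) = 3*(j + j)²/2 = 3*(2*j)²/2 = 3*(4*j²)/2 = 6*j²)
r(y) = -6*y (r(y) = -7*y + y = -6*y)
-15497 - r(Y(-4)) = -15497 - (-6)*6*(-4)² = -15497 - (-6)*6*16 = -15497 - (-6)*96 = -15497 - 1*(-576) = -15497 + 576 = -14921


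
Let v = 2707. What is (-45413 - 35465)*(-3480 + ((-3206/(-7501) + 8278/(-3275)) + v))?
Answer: 1539992959543234/24565775 ≈ 6.2689e+7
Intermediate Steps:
(-45413 - 35465)*(-3480 + ((-3206/(-7501) + 8278/(-3275)) + v)) = (-45413 - 35465)*(-3480 + ((-3206/(-7501) + 8278/(-3275)) + 2707)) = -80878*(-3480 + ((-3206*(-1/7501) + 8278*(-1/3275)) + 2707)) = -80878*(-3480 + ((3206/7501 - 8278/3275) + 2707)) = -80878*(-3480 + (-51593628/24565775 + 2707)) = -80878*(-3480 + 66447959297/24565775) = -80878*(-19040937703/24565775) = 1539992959543234/24565775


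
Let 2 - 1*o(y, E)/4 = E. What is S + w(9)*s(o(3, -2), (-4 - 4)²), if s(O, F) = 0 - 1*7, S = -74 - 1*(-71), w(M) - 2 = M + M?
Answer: -143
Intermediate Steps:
w(M) = 2 + 2*M (w(M) = 2 + (M + M) = 2 + 2*M)
o(y, E) = 8 - 4*E
S = -3 (S = -74 + 71 = -3)
s(O, F) = -7 (s(O, F) = 0 - 7 = -7)
S + w(9)*s(o(3, -2), (-4 - 4)²) = -3 + (2 + 2*9)*(-7) = -3 + (2 + 18)*(-7) = -3 + 20*(-7) = -3 - 140 = -143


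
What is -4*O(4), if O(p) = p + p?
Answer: -32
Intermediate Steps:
O(p) = 2*p
-4*O(4) = -8*4 = -4*8 = -32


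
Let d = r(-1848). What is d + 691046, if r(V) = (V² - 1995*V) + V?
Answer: 7791062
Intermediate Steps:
r(V) = V² - 1994*V
d = 7100016 (d = -1848*(-1994 - 1848) = -1848*(-3842) = 7100016)
d + 691046 = 7100016 + 691046 = 7791062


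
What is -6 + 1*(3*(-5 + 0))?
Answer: -21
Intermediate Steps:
-6 + 1*(3*(-5 + 0)) = -6 + 1*(3*(-5)) = -6 + 1*(-15) = -6 - 15 = -21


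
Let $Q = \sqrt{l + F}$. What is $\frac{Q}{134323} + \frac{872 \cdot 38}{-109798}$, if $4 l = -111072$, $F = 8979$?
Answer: $- \frac{16568}{54899} + \frac{i \sqrt{18789}}{134323} \approx -0.30179 + 0.0010205 i$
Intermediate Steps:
$l = -27768$ ($l = \frac{1}{4} \left(-111072\right) = -27768$)
$Q = i \sqrt{18789}$ ($Q = \sqrt{-27768 + 8979} = \sqrt{-18789} = i \sqrt{18789} \approx 137.07 i$)
$\frac{Q}{134323} + \frac{872 \cdot 38}{-109798} = \frac{i \sqrt{18789}}{134323} + \frac{872 \cdot 38}{-109798} = i \sqrt{18789} \cdot \frac{1}{134323} + 33136 \left(- \frac{1}{109798}\right) = \frac{i \sqrt{18789}}{134323} - \frac{16568}{54899} = - \frac{16568}{54899} + \frac{i \sqrt{18789}}{134323}$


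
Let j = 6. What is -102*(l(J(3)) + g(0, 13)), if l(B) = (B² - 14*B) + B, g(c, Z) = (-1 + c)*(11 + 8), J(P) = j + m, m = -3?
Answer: 4998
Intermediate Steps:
J(P) = 3 (J(P) = 6 - 3 = 3)
g(c, Z) = -19 + 19*c (g(c, Z) = (-1 + c)*19 = -19 + 19*c)
l(B) = B² - 13*B
-102*(l(J(3)) + g(0, 13)) = -102*(3*(-13 + 3) + (-19 + 19*0)) = -102*(3*(-10) + (-19 + 0)) = -102*(-30 - 19) = -102*(-49) = 4998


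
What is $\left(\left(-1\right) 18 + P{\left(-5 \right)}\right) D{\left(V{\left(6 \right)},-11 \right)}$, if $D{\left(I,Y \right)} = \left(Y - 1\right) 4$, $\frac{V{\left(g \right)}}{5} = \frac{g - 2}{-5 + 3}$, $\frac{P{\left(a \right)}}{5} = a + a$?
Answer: $3264$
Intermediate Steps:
$P{\left(a \right)} = 10 a$ ($P{\left(a \right)} = 5 \left(a + a\right) = 5 \cdot 2 a = 10 a$)
$V{\left(g \right)} = 5 - \frac{5 g}{2}$ ($V{\left(g \right)} = 5 \frac{g - 2}{-5 + 3} = 5 \frac{-2 + g}{-2} = 5 \left(-2 + g\right) \left(- \frac{1}{2}\right) = 5 \left(1 - \frac{g}{2}\right) = 5 - \frac{5 g}{2}$)
$D{\left(I,Y \right)} = -4 + 4 Y$ ($D{\left(I,Y \right)} = \left(-1 + Y\right) 4 = -4 + 4 Y$)
$\left(\left(-1\right) 18 + P{\left(-5 \right)}\right) D{\left(V{\left(6 \right)},-11 \right)} = \left(\left(-1\right) 18 + 10 \left(-5\right)\right) \left(-4 + 4 \left(-11\right)\right) = \left(-18 - 50\right) \left(-4 - 44\right) = \left(-68\right) \left(-48\right) = 3264$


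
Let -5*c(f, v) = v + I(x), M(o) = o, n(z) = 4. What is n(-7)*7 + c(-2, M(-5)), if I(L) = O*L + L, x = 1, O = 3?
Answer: 141/5 ≈ 28.200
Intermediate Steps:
I(L) = 4*L (I(L) = 3*L + L = 4*L)
c(f, v) = -4/5 - v/5 (c(f, v) = -(v + 4*1)/5 = -(v + 4)/5 = -(4 + v)/5 = -4/5 - v/5)
n(-7)*7 + c(-2, M(-5)) = 4*7 + (-4/5 - 1/5*(-5)) = 28 + (-4/5 + 1) = 28 + 1/5 = 141/5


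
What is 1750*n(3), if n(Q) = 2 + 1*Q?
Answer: 8750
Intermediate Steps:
n(Q) = 2 + Q
1750*n(3) = 1750*(2 + 3) = 1750*5 = 8750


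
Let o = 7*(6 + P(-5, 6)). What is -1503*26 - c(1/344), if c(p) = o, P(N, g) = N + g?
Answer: -39127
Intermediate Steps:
o = 49 (o = 7*(6 + (-5 + 6)) = 7*(6 + 1) = 7*7 = 49)
c(p) = 49
-1503*26 - c(1/344) = -1503*26 - 1*49 = -39078 - 49 = -39127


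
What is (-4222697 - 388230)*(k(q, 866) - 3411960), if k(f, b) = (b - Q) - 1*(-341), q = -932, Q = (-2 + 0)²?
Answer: 15726751541739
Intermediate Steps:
Q = 4 (Q = (-2)² = 4)
k(f, b) = 337 + b (k(f, b) = (b - 1*4) - 1*(-341) = (b - 4) + 341 = (-4 + b) + 341 = 337 + b)
(-4222697 - 388230)*(k(q, 866) - 3411960) = (-4222697 - 388230)*((337 + 866) - 3411960) = -4610927*(1203 - 3411960) = -4610927*(-3410757) = 15726751541739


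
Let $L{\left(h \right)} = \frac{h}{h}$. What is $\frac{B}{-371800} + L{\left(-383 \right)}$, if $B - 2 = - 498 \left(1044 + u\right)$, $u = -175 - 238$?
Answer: $\frac{13193}{7150} \approx 1.8452$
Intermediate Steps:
$u = -413$ ($u = -175 - 238 = -413$)
$B = -314236$ ($B = 2 - 498 \left(1044 - 413\right) = 2 - 314238 = -314236$)
$L{\left(h \right)} = 1$
$\frac{B}{-371800} + L{\left(-383 \right)} = - \frac{314236}{-371800} + 1 = \left(-314236\right) \left(- \frac{1}{371800}\right) + 1 = \frac{6043}{7150} + 1 = \frac{13193}{7150}$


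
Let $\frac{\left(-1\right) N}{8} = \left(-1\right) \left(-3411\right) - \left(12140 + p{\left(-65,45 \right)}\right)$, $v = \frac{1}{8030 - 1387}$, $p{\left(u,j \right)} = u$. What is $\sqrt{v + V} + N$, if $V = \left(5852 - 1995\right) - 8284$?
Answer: $69312 + \frac{4 i \sqrt{12210066505}}{6643} \approx 69312.0 + 66.536 i$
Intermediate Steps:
$V = -4427$ ($V = 3857 - 8284 = -4427$)
$v = \frac{1}{6643} \approx 0.00015053$
$N = 69312$ ($N = - 8 \left(\left(-1\right) \left(-3411\right) - 12075\right) = - 8 \left(3411 + \left(-12140 + 65\right)\right) = - 8 \left(3411 - 12075\right) = \left(-8\right) \left(-8664\right) = 69312$)
$\sqrt{v + V} + N = \sqrt{\frac{1}{6643} - 4427} + 69312 = \sqrt{- \frac{29408560}{6643}} + 69312 = \frac{4 i \sqrt{12210066505}}{6643} + 69312 = 69312 + \frac{4 i \sqrt{12210066505}}{6643}$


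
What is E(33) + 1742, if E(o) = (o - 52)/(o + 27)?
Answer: 104501/60 ≈ 1741.7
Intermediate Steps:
E(o) = (-52 + o)/(27 + o)
E(33) + 1742 = (-52 + 33)/(27 + 33) + 1742 = -19/60 + 1742 = 104501/60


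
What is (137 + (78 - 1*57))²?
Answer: 24964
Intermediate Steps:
(137 + (78 - 1*57))² = (137 + (78 - 57))² = (137 + 21)² = 158² = 24964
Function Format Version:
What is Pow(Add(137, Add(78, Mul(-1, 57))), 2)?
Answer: 24964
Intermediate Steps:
Pow(Add(137, Add(78, Mul(-1, 57))), 2) = Pow(Add(137, Add(78, -57)), 2) = Pow(Add(137, 21), 2) = Pow(158, 2) = 24964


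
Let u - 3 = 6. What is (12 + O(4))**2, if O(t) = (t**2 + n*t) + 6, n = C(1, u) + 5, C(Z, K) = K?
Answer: 8100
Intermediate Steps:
u = 9 (u = 3 + 6 = 9)
n = 14 (n = 9 + 5 = 14)
O(t) = 6 + t**2 + 14*t (O(t) = (t**2 + 14*t) + 6 = 6 + t**2 + 14*t)
(12 + O(4))**2 = (12 + (6 + 4**2 + 14*4))**2 = (12 + (6 + 16 + 56))**2 = (12 + 78)**2 = 90**2 = 8100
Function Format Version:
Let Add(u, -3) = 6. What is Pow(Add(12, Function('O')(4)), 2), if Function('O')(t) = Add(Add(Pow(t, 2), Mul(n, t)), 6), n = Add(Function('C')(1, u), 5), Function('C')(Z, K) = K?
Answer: 8100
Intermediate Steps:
u = 9 (u = Add(3, 6) = 9)
n = 14 (n = Add(9, 5) = 14)
Function('O')(t) = Add(6, Pow(t, 2), Mul(14, t)) (Function('O')(t) = Add(Add(Pow(t, 2), Mul(14, t)), 6) = Add(6, Pow(t, 2), Mul(14, t)))
Pow(Add(12, Function('O')(4)), 2) = Pow(Add(12, Add(6, Pow(4, 2), Mul(14, 4))), 2) = Pow(Add(12, Add(6, 16, 56)), 2) = Pow(Add(12, 78), 2) = Pow(90, 2) = 8100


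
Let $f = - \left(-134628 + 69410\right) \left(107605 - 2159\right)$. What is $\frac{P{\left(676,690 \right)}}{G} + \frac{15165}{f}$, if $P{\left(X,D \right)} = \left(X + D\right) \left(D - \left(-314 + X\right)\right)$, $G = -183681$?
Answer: $- \frac{3081213107528579}{1263170054216268} \approx -2.4393$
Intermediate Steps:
$P{\left(X,D \right)} = \left(D + X\right) \left(314 + D - X\right)$
$f = 6876977228$ ($f = - \left(-65218\right) 105446 = \left(-1\right) \left(-6876977228\right) = 6876977228$)
$\frac{P{\left(676,690 \right)}}{G} + \frac{15165}{f} = \frac{690^{2} - 676^{2} + 314 \cdot 690 + 314 \cdot 676}{-183681} + \frac{15165}{6876977228} = \left(476100 - 456976 + 216660 + 212264\right) \left(- \frac{1}{183681}\right) + 15165 \cdot \frac{1}{6876977228} = \left(476100 - 456976 + 216660 + 212264\right) \left(- \frac{1}{183681}\right) + \frac{15165}{6876977228} = 448048 \left(- \frac{1}{183681}\right) + \frac{15165}{6876977228} = - \frac{448048}{183681} + \frac{15165}{6876977228} = - \frac{3081213107528579}{1263170054216268}$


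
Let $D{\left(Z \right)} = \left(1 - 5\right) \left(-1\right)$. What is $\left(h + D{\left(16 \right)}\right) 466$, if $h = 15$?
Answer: $8854$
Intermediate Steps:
$D{\left(Z \right)} = 4$ ($D{\left(Z \right)} = \left(-4\right) \left(-1\right) = 4$)
$\left(h + D{\left(16 \right)}\right) 466 = \left(15 + 4\right) 466 = 19 \cdot 466 = 8854$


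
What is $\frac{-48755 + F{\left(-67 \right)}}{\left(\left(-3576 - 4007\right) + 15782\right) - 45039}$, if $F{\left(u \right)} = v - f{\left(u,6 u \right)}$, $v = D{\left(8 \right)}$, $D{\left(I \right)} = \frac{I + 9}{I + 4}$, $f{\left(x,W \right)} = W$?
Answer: $\frac{580219}{442080} \approx 1.3125$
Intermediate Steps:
$D{\left(I \right)} = \frac{9 + I}{4 + I}$
$v = \frac{17}{12}$ ($v = \frac{9 + 8}{4 + 8} = \frac{1}{12} \cdot 17 = \frac{17}{12} \approx 1.4167$)
$F{\left(u \right)} = \frac{17}{12} - 6 u$
$\frac{-48755 + F{\left(-67 \right)}}{\left(\left(-3576 - 4007\right) + 15782\right) - 45039} = \frac{-48755 + \left(\frac{17}{12} - -402\right)}{\left(\left(-3576 - 4007\right) + 15782\right) - 45039} = \frac{-48755 + \left(\frac{17}{12} + 402\right)}{\left(-7583 + 15782\right) - 45039} = \frac{-48755 + \frac{4841}{12}}{8199 - 45039} = - \frac{580219}{12 \left(-36840\right)} = \left(- \frac{580219}{12}\right) \left(- \frac{1}{36840}\right) = \frac{580219}{442080}$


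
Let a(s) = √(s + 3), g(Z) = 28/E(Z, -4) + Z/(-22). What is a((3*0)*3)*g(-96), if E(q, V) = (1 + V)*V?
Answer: 221*√3/33 ≈ 11.599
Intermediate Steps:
E(q, V) = V*(1 + V)
g(Z) = 7/3 - Z/22 (g(Z) = 28/((-4*(1 - 4))) + Z/(-22) = 28/((-4*(-3))) + Z*(-1/22) = 28/12 - Z/22 = 28*(1/12) - Z/22 = 7/3 - Z/22)
a(s) = √(3 + s)
a((3*0)*3)*g(-96) = √(3 + (3*0)*3)*(7/3 - 1/22*(-96)) = √(3 + 0*3)*(7/3 + 48/11) = √(3 + 0)*(221/33) = √3*(221/33) = 221*√3/33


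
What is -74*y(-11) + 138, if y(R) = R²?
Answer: -8816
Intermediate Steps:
-74*y(-11) + 138 = -74*(-11)² + 138 = -74*121 + 138 = -8954 + 138 = -8816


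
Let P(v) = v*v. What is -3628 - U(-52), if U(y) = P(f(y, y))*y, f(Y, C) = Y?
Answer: 136980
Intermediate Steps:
P(v) = v**2
U(y) = y**3 (U(y) = y**2*y = y**3)
-3628 - U(-52) = -3628 - 1*(-52)**3 = -3628 - 1*(-140608) = -3628 + 140608 = 136980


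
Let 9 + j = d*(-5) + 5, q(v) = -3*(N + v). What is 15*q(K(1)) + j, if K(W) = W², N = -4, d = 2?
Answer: 121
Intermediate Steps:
q(v) = 12 - 3*v (q(v) = -3*(-4 + v) = 12 - 3*v)
j = -14 (j = -9 + (2*(-5) + 5) = -9 + (-10 + 5) = -9 - 5 = -14)
15*q(K(1)) + j = 15*(12 - 3*1²) - 14 = 15*(12 - 3*1) - 14 = 15*(12 - 3) - 14 = 15*9 - 14 = 135 - 14 = 121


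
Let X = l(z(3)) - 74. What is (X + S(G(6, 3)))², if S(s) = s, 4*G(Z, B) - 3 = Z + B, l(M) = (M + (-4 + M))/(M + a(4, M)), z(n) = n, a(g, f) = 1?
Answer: 19881/4 ≈ 4970.3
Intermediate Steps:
l(M) = (-4 + 2*M)/(1 + M) (l(M) = (M + (-4 + M))/(M + 1) = (-4 + 2*M)/(1 + M))
G(Z, B) = ¾ + B/4 + Z/4 (G(Z, B) = ¾ + (Z + B)/4 = ¾ + (B + Z)/4 = ¾ + (B/4 + Z/4) = ¾ + B/4 + Z/4)
X = -147/2 (X = 2*(-2 + 3)/(1 + 3) - 74 = 2*1/4 - 74 = 2*(¼)*1 - 74 = ½ - 74 = -147/2 ≈ -73.500)
(X + S(G(6, 3)))² = (-147/2 + (¾ + (¼)*3 + (¼)*6))² = (-147/2 + (¾ + ¾ + 3/2))² = (-147/2 + 3)² = (-141/2)² = 19881/4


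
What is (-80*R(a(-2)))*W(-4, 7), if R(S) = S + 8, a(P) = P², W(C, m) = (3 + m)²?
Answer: -96000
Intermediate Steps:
R(S) = 8 + S
(-80*R(a(-2)))*W(-4, 7) = (-80*(8 + (-2)²))*(3 + 7)² = -80*(8 + 4)*10² = -80*12*100 = -960*100 = -96000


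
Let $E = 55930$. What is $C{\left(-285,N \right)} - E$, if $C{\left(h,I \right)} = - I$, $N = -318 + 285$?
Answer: $-55897$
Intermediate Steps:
$N = -33$
$C{\left(-285,N \right)} - E = \left(-1\right) \left(-33\right) - 55930 = 33 - 55930 = -55897$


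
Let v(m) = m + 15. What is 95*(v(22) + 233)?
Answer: 25650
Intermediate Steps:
v(m) = 15 + m
95*(v(22) + 233) = 95*((15 + 22) + 233) = 95*(37 + 233) = 95*270 = 25650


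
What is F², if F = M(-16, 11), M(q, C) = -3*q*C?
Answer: 278784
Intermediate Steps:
M(q, C) = -3*C*q
F = 528 (F = -3*11*(-16) = 528)
F² = 528² = 278784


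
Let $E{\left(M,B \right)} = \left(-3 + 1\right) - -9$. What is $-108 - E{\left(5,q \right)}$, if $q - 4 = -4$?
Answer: $-115$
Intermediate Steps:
$q = 0$ ($q = 4 - 4 = 0$)
$E{\left(M,B \right)} = 7$ ($E{\left(M,B \right)} = -2 + 9 = 7$)
$-108 - E{\left(5,q \right)} = -108 - 7 = -115$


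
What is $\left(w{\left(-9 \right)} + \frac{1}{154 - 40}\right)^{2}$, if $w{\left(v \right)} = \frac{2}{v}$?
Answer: $\frac{5329}{116964} \approx 0.045561$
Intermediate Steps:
$\left(w{\left(-9 \right)} + \frac{1}{154 - 40}\right)^{2} = \left(\frac{2}{-9} + \frac{1}{154 - 40}\right)^{2} = \left(2 \left(- \frac{1}{9}\right) + \frac{1}{114}\right)^{2} = \left(- \frac{2}{9} + \frac{1}{114}\right)^{2} = \left(- \frac{73}{342}\right)^{2} = \frac{5329}{116964}$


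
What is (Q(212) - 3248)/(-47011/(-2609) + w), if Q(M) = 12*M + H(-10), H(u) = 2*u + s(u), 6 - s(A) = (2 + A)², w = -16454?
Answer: 2040238/42881475 ≈ 0.047579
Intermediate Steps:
s(A) = 6 - (2 + A)²
H(u) = 6 - (2 + u)² + 2*u (H(u) = 2*u + (6 - (2 + u)²) = 6 - (2 + u)² + 2*u)
Q(M) = -78 + 12*M (Q(M) = 12*M + (2 - 1*(-10)² - 2*(-10)) = 12*M + (2 - 1*100 + 20) = 12*M + (2 - 100 + 20) = 12*M - 78 = -78 + 12*M)
(Q(212) - 3248)/(-47011/(-2609) + w) = ((-78 + 12*212) - 3248)/(-47011/(-2609) - 16454) = ((-78 + 2544) - 3248)/(-47011*(-1/2609) - 16454) = (2466 - 3248)/(47011/2609 - 16454) = -782/(-42881475/2609) = -782*(-2609/42881475) = 2040238/42881475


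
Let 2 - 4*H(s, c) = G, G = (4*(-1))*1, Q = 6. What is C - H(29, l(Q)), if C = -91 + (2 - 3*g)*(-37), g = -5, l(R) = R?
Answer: -1443/2 ≈ -721.50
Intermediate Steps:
G = -4 (G = -4*1 = -4)
H(s, c) = 3/2 (H(s, c) = ½ - ¼*(-4) = ½ + 1 = 3/2)
C = -720 (C = -91 + (2 - 3*(-5))*(-37) = -91 + (2 + 15)*(-37) = -91 + 17*(-37) = -91 - 629 = -720)
C - H(29, l(Q)) = -720 - 1*3/2 = -720 - 3/2 = -1443/2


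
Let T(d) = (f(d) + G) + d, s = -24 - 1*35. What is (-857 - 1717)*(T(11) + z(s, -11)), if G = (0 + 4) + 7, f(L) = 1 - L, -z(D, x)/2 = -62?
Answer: -350064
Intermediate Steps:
s = -59 (s = -24 - 35 = -59)
z(D, x) = 124 (z(D, x) = -2*(-62) = 124)
G = 11 (G = 4 + 7 = 11)
T(d) = 12 (T(d) = ((1 - d) + 11) + d = (12 - d) + d = 12)
(-857 - 1717)*(T(11) + z(s, -11)) = (-857 - 1717)*(12 + 124) = -2574*136 = -350064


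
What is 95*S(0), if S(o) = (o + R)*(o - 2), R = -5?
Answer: 950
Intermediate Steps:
S(o) = (-5 + o)*(-2 + o) (S(o) = (o - 5)*(o - 2) = (-5 + o)*(-2 + o))
95*S(0) = 95*(10 + 0² - 7*0) = 95*(10 + 0 + 0) = 95*10 = 950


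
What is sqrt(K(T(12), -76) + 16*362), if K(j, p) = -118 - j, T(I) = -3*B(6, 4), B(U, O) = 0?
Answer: sqrt(5674) ≈ 75.326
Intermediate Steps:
T(I) = 0 (T(I) = -3*0 = 0)
sqrt(K(T(12), -76) + 16*362) = sqrt((-118 - 1*0) + 16*362) = sqrt((-118 + 0) + 5792) = sqrt(-118 + 5792) = sqrt(5674)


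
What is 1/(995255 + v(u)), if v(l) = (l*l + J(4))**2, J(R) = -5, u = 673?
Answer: 1/205141145031 ≈ 4.8747e-12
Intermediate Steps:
v(l) = (-5 + l**2)**2 (v(l) = (l*l - 5)**2 = (l**2 - 5)**2 = (-5 + l**2)**2)
1/(995255 + v(u)) = 1/(995255 + (-5 + 673**2)**2) = 1/(995255 + (-5 + 452929)**2) = 1/(995255 + 452924**2) = 1/(995255 + 205140149776) = 1/205141145031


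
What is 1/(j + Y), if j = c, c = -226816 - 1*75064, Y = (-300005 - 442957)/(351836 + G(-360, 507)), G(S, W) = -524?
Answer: -58552/17675801587 ≈ -3.3126e-6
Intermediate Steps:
Y = -123827/58552 (Y = (-300005 - 442957)/(351836 - 524) = -742962/351312 = -742962*1/351312 = -123827/58552 ≈ -2.1148)
c = -301880 (c = -226816 - 75064 = -301880)
j = -301880
1/(j + Y) = 1/(-301880 - 123827/58552) = 1/(-17675801587/58552) = -58552/17675801587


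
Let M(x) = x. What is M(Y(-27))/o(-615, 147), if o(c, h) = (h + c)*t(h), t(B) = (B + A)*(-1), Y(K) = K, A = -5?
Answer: -3/7384 ≈ -0.00040628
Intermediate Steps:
t(B) = 5 - B (t(B) = (B - 5)*(-1) = (-5 + B)*(-1) = 5 - B)
o(c, h) = (5 - h)*(c + h) (o(c, h) = (h + c)*(5 - h) = (c + h)*(5 - h) = (5 - h)*(c + h))
M(Y(-27))/o(-615, 147) = -27*(-1/((-615 + 147)*(-5 + 147))) = -27/((-1*142*(-468))) = -27/66456 = -27*1/66456 = -3/7384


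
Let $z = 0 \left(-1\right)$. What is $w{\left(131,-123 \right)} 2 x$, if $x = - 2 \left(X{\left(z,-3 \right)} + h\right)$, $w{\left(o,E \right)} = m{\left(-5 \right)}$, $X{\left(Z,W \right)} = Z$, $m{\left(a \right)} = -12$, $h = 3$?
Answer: $144$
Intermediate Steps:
$z = 0$
$w{\left(o,E \right)} = -12$
$x = -6$ ($x = - 2 \left(0 + 3\right) = \left(-2\right) 3 = -6$)
$w{\left(131,-123 \right)} 2 x = - 12 \cdot 2 \left(-6\right) = \left(-12\right) \left(-12\right) = 144$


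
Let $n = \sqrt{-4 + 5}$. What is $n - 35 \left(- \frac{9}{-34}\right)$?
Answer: $- \frac{281}{34} \approx -8.2647$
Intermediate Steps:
$n = 1$ ($n = \sqrt{1} = 1$)
$n - 35 \left(- \frac{9}{-34}\right) = 1 - 35 \left(- \frac{9}{-34}\right) = 1 - 35 \left(\left(-9\right) \left(- \frac{1}{34}\right)\right) = 1 - \frac{315}{34} = - \frac{281}{34}$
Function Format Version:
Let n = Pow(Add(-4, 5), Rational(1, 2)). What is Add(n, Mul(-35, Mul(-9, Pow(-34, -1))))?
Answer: Rational(-281, 34) ≈ -8.2647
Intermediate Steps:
n = 1 (n = Pow(1, Rational(1, 2)) = 1)
Add(n, Mul(-35, Mul(-9, Pow(-34, -1)))) = Add(1, Mul(-35, Mul(-9, Pow(-34, -1)))) = Add(1, Mul(-35, Mul(-9, Rational(-1, 34)))) = Add(1, Mul(-35, Rational(9, 34))) = Add(1, Rational(-315, 34)) = Rational(-281, 34)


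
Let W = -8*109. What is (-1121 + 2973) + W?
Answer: 980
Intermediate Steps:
W = -872
(-1121 + 2973) + W = (-1121 + 2973) - 872 = 1852 - 872 = 980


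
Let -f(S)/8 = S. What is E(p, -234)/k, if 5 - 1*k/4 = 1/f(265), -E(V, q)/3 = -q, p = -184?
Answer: -372060/10601 ≈ -35.097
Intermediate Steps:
E(V, q) = 3*q (E(V, q) = -(-3)*q = 3*q)
f(S) = -8*S
k = 10601/530 (k = 20 - 4/((-8*265)) = 20 - 4/(-2120) = 20 - 4*(-1/2120) = 20 + 1/530 = 10601/530 ≈ 20.002)
E(p, -234)/k = (3*(-234))/(10601/530) = -702*530/10601 = -372060/10601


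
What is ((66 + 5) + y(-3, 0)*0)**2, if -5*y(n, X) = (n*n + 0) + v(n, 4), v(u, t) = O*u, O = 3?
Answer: 5041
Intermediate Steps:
v(u, t) = 3*u
y(n, X) = -3*n/5 - n**2/5 (y(n, X) = -((n*n + 0) + 3*n)/5 = -((n**2 + 0) + 3*n)/5 = -(n**2 + 3*n)/5 = -3*n/5 - n**2/5)
((66 + 5) + y(-3, 0)*0)**2 = ((66 + 5) + ((1/5)*(-3)*(-3 - 1*(-3)))*0)**2 = (71 + ((1/5)*(-3)*(-3 + 3))*0)**2 = (71 + ((1/5)*(-3)*0)*0)**2 = (71 + 0*0)**2 = (71 + 0)**2 = 71**2 = 5041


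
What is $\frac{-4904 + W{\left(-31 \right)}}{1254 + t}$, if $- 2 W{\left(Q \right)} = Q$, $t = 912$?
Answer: $- \frac{3259}{1444} \approx -2.2569$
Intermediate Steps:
$W{\left(Q \right)} = - \frac{Q}{2}$
$\frac{-4904 + W{\left(-31 \right)}}{1254 + t} = \frac{-4904 - - \frac{31}{2}}{1254 + 912} = \frac{-4904 + \frac{31}{2}}{2166} = \left(- \frac{9777}{2}\right) \frac{1}{2166} = - \frac{3259}{1444}$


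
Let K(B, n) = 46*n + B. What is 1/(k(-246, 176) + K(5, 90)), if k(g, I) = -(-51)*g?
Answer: -1/8401 ≈ -0.00011903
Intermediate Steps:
K(B, n) = B + 46*n
k(g, I) = 51*g
1/(k(-246, 176) + K(5, 90)) = 1/(51*(-246) + (5 + 46*90)) = 1/(-12546 + (5 + 4140)) = 1/(-12546 + 4145) = 1/(-8401) = -1/8401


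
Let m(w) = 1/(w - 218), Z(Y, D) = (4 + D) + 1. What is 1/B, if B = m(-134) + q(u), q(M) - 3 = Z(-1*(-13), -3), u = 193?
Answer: 352/1759 ≈ 0.20011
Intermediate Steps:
Z(Y, D) = 5 + D
q(M) = 5 (q(M) = 3 + (5 - 3) = 3 + 2 = 5)
m(w) = 1/(-218 + w)
B = 1759/352 (B = 1/(-218 - 134) + 5 = 1/(-352) + 5 = -1/352 + 5 = 1759/352 ≈ 4.9972)
1/B = 1/(1759/352) = 352/1759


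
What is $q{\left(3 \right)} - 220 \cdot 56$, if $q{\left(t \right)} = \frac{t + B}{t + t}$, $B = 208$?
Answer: $- \frac{73709}{6} \approx -12285.0$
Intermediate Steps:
$q{\left(t \right)} = \frac{208 + t}{2 t}$ ($q{\left(t \right)} = \frac{t + 208}{t + t} = \frac{208 + t}{2 t}$)
$q{\left(3 \right)} - 220 \cdot 56 = \frac{208 + 3}{2 \cdot 3} - 220 \cdot 56 = \frac{1}{2} \cdot \frac{1}{3} \cdot 211 - 12320 = \frac{211}{6} - 12320 = - \frac{73709}{6}$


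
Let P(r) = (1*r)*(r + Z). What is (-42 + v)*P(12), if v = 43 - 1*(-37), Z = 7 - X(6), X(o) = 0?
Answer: 8664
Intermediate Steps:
Z = 7 (Z = 7 - 1*0 = 7 + 0 = 7)
v = 80 (v = 43 + 37 = 80)
P(r) = r*(7 + r) (P(r) = (1*r)*(r + 7) = r*(7 + r))
(-42 + v)*P(12) = (-42 + 80)*(12*(7 + 12)) = 38*(12*19) = 38*228 = 8664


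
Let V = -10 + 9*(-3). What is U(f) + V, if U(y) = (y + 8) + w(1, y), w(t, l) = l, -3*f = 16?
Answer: -119/3 ≈ -39.667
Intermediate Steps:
f = -16/3 (f = -1/3*16 = -16/3 ≈ -5.3333)
V = -37 (V = -10 - 27 = -37)
U(y) = 8 + 2*y (U(y) = (y + 8) + y = (8 + y) + y = 8 + 2*y)
U(f) + V = (8 + 2*(-16/3)) - 37 = (8 - 32/3) - 37 = -8/3 - 37 = -119/3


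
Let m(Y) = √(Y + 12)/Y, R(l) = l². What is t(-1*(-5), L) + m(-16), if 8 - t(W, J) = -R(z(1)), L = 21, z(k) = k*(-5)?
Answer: 33 - I/8 ≈ 33.0 - 0.125*I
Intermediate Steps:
z(k) = -5*k
t(W, J) = 33 (t(W, J) = 8 - (-1)*(-5*1)² = 8 - (-1)*(-5)² = 8 - (-1)*25 = 8 - 1*(-25) = 8 + 25 = 33)
m(Y) = √(12 + Y)/Y
t(-1*(-5), L) + m(-16) = 33 + √(12 - 16)/(-16) = 33 - I/8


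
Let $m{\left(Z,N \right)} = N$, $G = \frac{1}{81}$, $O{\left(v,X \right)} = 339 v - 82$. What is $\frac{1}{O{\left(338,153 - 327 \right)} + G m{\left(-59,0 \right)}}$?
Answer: $\frac{1}{114500} \approx 8.7336 \cdot 10^{-6}$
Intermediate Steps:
$O{\left(v,X \right)} = -82 + 339 v$
$G = \frac{1}{81} \approx 0.012346$
$\frac{1}{O{\left(338,153 - 327 \right)} + G m{\left(-59,0 \right)}} = \frac{1}{\left(-82 + 339 \cdot 338\right) + \frac{1}{81} \cdot 0} = \frac{1}{\left(-82 + 114582\right) + 0} = \frac{1}{114500 + 0} = \frac{1}{114500}$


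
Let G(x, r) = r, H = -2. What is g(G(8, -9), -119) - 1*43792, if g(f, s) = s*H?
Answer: -43554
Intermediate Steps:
g(f, s) = -2*s (g(f, s) = s*(-2) = -2*s)
g(G(8, -9), -119) - 1*43792 = -2*(-119) - 1*43792 = 238 - 43792 = -43554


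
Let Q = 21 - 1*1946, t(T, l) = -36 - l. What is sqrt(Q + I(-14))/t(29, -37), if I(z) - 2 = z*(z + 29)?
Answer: 3*I*sqrt(237) ≈ 46.184*I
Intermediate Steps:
I(z) = 2 + z*(29 + z) (I(z) = 2 + z*(z + 29) = 2 + z*(29 + z))
Q = -1925 (Q = 21 - 1946 = -1925)
sqrt(Q + I(-14))/t(29, -37) = sqrt(-1925 + (2 + (-14)**2 + 29*(-14)))/(-36 - 1*(-37)) = sqrt(-1925 + (2 + 196 - 406))/(-36 + 37) = sqrt(-1925 - 208)/1 = sqrt(-2133)*1 = (3*I*sqrt(237))*1 = 3*I*sqrt(237)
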